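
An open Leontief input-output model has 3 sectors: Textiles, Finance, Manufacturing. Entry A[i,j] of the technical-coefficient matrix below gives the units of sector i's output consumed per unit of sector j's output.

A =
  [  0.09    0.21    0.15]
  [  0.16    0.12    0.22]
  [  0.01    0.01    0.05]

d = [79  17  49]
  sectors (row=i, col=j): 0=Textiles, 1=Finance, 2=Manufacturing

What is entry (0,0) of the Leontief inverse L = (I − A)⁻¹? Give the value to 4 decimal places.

L[0,0] = 1.1504

Form M = I − A:
  [  0.91   -0.21   -0.15]
  [ -0.16    0.88   -0.22]
  [ -0.01   -0.01    0.95]
Leontief inverse L = M⁻¹:
  [  1.1504    0.2773    0.2459]
  [  0.2127    1.1906    0.3093]
  [  0.0143    0.0155    1.0585]
Total output x = L · d:
  x_0 = 1.1504·79 + 0.2773·17 + 0.2459·49 = 107.6397
  x_1 = 0.2127·79 + 1.1906·17 + 0.3093·49 = 52.2044
  x_2 = 0.0143·79 + 0.0155·17 + 1.0585·49 = 53.2615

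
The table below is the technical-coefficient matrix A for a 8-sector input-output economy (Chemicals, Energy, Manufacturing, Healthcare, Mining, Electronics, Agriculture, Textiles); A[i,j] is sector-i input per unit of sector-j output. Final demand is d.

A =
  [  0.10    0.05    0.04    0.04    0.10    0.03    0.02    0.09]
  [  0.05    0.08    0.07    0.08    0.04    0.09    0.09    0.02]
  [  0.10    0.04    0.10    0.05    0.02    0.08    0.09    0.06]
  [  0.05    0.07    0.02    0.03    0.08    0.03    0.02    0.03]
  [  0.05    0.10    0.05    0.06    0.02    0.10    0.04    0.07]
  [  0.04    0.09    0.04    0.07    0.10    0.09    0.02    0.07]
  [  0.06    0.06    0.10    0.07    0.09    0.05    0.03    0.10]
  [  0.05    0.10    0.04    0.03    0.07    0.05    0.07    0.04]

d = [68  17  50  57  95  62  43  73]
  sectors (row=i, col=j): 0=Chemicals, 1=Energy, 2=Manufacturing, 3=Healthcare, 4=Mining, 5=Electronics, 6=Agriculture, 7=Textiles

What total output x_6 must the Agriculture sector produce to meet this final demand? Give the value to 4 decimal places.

Form M = I − A:
  [  0.90   -0.05   -0.04   -0.04   -0.10   -0.03   -0.02   -0.09]
  [ -0.05    0.92   -0.07   -0.08   -0.04   -0.09   -0.09   -0.02]
  [ -0.10   -0.04    0.90   -0.05   -0.02   -0.08   -0.09   -0.06]
  [ -0.05   -0.07   -0.02    0.97   -0.08   -0.03   -0.02   -0.03]
  [ -0.05   -0.10   -0.05   -0.06    0.98   -0.10   -0.04   -0.07]
  [ -0.04   -0.09   -0.04   -0.07   -0.10    0.91   -0.02   -0.07]
  [ -0.06   -0.06   -0.10   -0.07   -0.09   -0.05    0.97   -0.10]
  [ -0.05   -0.10   -0.04   -0.03   -0.07   -0.05   -0.07    0.96]
Leontief inverse L = M⁻¹:
  [  1.1574    0.1190    0.0888    0.0873    0.1571    0.0893    0.0636    0.1439]
  [  0.1127    1.1539    0.1296    0.1369    0.1069    0.1575    0.1377    0.0806]
  [  0.1695    0.1151    1.1628    0.1067    0.0914    0.1474    0.1402    0.1263]
  [  0.0891    0.1192    0.0555    1.0658    0.1192    0.0743    0.0513    0.0671]
  [  0.1074    0.1718    0.1033    0.1129    1.0833    0.1640    0.0870    0.1236]
  [  0.0990    0.1684    0.0941    0.1254    0.1628    1.1598    0.0687    0.1262]
  [  0.1283    0.1410    0.1614    0.1270    0.1562    0.1222    1.0849    0.1623]
  [  0.1042    0.1665    0.0925    0.0806    0.1257    0.1108    0.1141    1.0923]
Total output x = L · d:
  x_0 = 1.1574·68 + 0.1190·17 + 0.0888·50 + 0.0873·57 + 0.1571·95 + 0.0893·62 + 0.0636·43 + 0.1439·73 = 123.8427
  x_1 = 0.1127·68 + 1.1539·17 + 0.1296·50 + 0.1369·57 + 0.1069·95 + 0.1575·62 + 0.1377·43 + 0.0806·73 = 73.2906
  x_2 = 0.1695·68 + 0.1151·17 + 1.1628·50 + 0.1067·57 + 0.0914·95 + 0.1474·62 + 0.1402·43 + 0.1263·73 = 110.7756
  x_3 = 0.0891·68 + 0.1192·17 + 0.0555·50 + 1.0658·57 + 0.1192·95 + 0.0743·62 + 0.0513·43 + 0.0671·73 = 94.6453
  x_4 = 0.1074·68 + 0.1718·17 + 0.1033·50 + 0.1129·57 + 1.0833·95 + 0.1640·62 + 0.0870·43 + 0.1236·73 = 147.6668
  x_5 = 0.0990·68 + 0.1684·17 + 0.0941·50 + 0.1254·57 + 0.1628·95 + 1.1598·62 + 0.0687·43 + 0.1262·73 = 120.9906
  x_6 = 0.1283·68 + 0.1410·17 + 0.1614·50 + 0.1270·57 + 0.1562·95 + 0.1222·62 + 1.0849·43 + 0.1623·73 = 107.3504
  x_7 = 0.1042·68 + 0.1665·17 + 0.0925·50 + 0.0806·57 + 0.1257·95 + 0.1108·62 + 0.1141·43 + 1.0923·73 = 122.5962

107.3504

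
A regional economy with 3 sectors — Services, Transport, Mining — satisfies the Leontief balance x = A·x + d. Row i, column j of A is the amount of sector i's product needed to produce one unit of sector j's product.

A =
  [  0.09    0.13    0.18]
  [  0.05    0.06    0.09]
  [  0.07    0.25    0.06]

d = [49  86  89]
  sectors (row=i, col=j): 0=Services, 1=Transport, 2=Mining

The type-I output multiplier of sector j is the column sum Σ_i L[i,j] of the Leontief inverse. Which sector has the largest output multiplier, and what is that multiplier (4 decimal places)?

Form M = I − A:
  [  0.91   -0.13   -0.18]
  [ -0.05    0.94   -0.09]
  [ -0.07   -0.25    0.94]
Leontief inverse L = M⁻¹:
  [  1.1292    0.2193    0.2372]
  [  0.0699    1.1052    0.1192]
  [  0.1027    0.3103    1.1132]
Total output x = L · d:
  x_0 = 1.1292·49 + 0.2193·86 + 0.2372·89 = 95.2994
  x_1 = 0.0699·49 + 1.1052·86 + 0.1192·89 = 109.0808
  x_2 = 0.1027·49 + 0.3103·86 + 1.1132·89 = 130.7885
Output multipliers (column sums of L):
  Services: 1.3018
  Transport: 1.6347
  Mining: 1.4696

Transport (1.6347)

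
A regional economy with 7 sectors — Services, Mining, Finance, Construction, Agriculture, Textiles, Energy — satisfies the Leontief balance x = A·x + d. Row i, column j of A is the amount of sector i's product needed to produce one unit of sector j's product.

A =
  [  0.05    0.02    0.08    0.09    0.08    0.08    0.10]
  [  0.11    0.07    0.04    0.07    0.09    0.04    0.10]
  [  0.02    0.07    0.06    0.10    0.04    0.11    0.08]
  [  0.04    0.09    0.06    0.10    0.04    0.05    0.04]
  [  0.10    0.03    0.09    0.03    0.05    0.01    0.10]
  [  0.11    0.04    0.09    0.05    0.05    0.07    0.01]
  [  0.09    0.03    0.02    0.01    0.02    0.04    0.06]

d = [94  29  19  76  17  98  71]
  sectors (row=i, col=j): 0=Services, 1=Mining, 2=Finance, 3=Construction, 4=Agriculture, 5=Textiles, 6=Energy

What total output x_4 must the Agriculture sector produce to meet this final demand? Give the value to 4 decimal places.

Form M = I − A:
  [  0.95   -0.02   -0.08   -0.09   -0.08   -0.08   -0.10]
  [ -0.11    0.93   -0.04   -0.07   -0.09   -0.04   -0.10]
  [ -0.02   -0.07    0.94   -0.10   -0.04   -0.11   -0.08]
  [ -0.04   -0.09   -0.06    0.90   -0.04   -0.05   -0.04]
  [ -0.10   -0.03   -0.09   -0.03    0.95   -0.01   -0.10]
  [ -0.11   -0.04   -0.09   -0.05   -0.05    0.93   -0.01]
  [ -0.09   -0.03   -0.02   -0.01   -0.02   -0.04    0.94]
Leontief inverse L = M⁻¹:
  [  1.1114    0.0625    0.1338    0.1439    0.1213    0.1299    0.1567]
  [  0.1768    1.1122    0.0958    0.1262    0.1378    0.0898    0.1663]
  [  0.0826    0.1140    1.1114    0.1536    0.0821    0.1583    0.1325]
  [  0.0937    0.1309    0.1055    1.1512    0.0800    0.0929    0.0914]
  [  0.1482    0.0627    0.1324    0.0753    1.0858    0.0534    0.1530]
  [  0.1614    0.0772    0.1408    0.1037    0.0914    1.1184    0.0634]
  [  0.1248    0.0499    0.0494    0.0393    0.0456    0.0684    1.0939]
Total output x = L · d:
  x_0 = 1.1114·94 + 0.0625·29 + 0.1338·19 + 0.1439·76 + 0.1213·17 + 0.1299·98 + 0.1567·71 = 145.6749
  x_1 = 0.1768·94 + 1.1122·29 + 0.0958·19 + 0.1262·76 + 0.1378·17 + 0.0898·98 + 0.1663·71 = 83.2293
  x_2 = 0.0826·94 + 0.1140·29 + 1.1114·19 + 0.1536·76 + 0.0821·17 + 0.1583·98 + 0.1325·71 = 70.1751
  x_3 = 0.0937·94 + 0.1309·29 + 0.1055·19 + 1.1512·76 + 0.0800·17 + 0.0929·98 + 0.0914·71 = 119.0456
  x_4 = 0.1482·94 + 0.0627·29 + 0.1324·19 + 0.0753·76 + 1.0858·17 + 0.0534·98 + 0.1530·71 = 58.5400
  x_5 = 0.1614·94 + 0.0772·29 + 0.1408·19 + 0.1037·76 + 0.0914·17 + 1.1184·98 + 0.0634·71 = 143.6247
  x_6 = 0.1248·94 + 0.0499·29 + 0.0494·19 + 0.0393·76 + 0.0456·17 + 0.0684·98 + 1.0939·71 = 102.2525

58.5400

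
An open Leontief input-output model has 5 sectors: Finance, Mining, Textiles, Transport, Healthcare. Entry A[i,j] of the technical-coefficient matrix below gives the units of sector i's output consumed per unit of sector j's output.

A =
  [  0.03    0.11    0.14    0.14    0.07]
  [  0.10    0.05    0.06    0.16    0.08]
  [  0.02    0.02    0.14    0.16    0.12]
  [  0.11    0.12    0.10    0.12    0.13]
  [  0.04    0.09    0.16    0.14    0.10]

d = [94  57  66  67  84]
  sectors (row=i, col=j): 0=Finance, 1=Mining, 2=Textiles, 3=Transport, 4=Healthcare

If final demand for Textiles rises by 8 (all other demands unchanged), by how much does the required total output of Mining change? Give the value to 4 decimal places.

Form M = I − A:
  [  0.97   -0.11   -0.14   -0.14   -0.07]
  [ -0.10    0.95   -0.06   -0.16   -0.08]
  [ -0.02   -0.02    0.86   -0.16   -0.12]
  [ -0.11   -0.12   -0.10    0.88   -0.13]
  [ -0.04   -0.09   -0.16   -0.14    0.90]
Leontief inverse L = M⁻¹:
  [  1.0946    0.1846    0.2568    0.2825    0.1766]
  [  0.1601    1.1282    0.1715    0.2900    0.1775]
  [  0.0782    0.0940    1.2581    0.2940    0.2246]
  [  0.1834    0.2128    0.2412    1.2881    0.2514]
  [  0.1071    0.1708    0.2897    0.2942    1.2158]
Total output x = L · d:
  x_0 = 1.0946·94 + 0.1846·57 + 0.2568·66 + 0.2825·67 + 0.1766·84 = 164.1110
  x_1 = 0.1601·94 + 1.1282·57 + 0.1715·66 + 0.2900·67 + 0.1775·84 = 125.0148
  x_2 = 0.0782·94 + 0.0940·57 + 1.2581·66 + 0.2940·67 + 0.2246·84 = 134.3108
  x_3 = 0.1834·94 + 0.2128·57 + 0.2412·66 + 1.2881·67 + 0.2514·84 = 152.7091
  x_4 = 0.1071·94 + 0.1708·57 + 0.2897·66 + 0.2942·67 + 1.2158·84 = 160.7609
Δx_1 = L[1,2] · Δd_2 = 0.1715 · 8 = 1.3721

1.3721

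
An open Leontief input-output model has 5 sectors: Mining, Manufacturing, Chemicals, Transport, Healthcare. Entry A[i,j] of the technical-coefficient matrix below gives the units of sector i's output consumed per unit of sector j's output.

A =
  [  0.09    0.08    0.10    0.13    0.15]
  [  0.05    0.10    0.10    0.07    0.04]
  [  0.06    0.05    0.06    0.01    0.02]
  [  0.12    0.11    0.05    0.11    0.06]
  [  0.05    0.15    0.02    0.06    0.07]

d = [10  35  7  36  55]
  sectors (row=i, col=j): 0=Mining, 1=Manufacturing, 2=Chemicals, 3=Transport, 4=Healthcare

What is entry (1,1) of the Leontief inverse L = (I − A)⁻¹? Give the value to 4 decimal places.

L[1,1] = 1.1529

Form M = I − A:
  [  0.91   -0.08   -0.10   -0.13   -0.15]
  [ -0.05    0.90   -0.10   -0.07   -0.04]
  [ -0.06   -0.05    0.94   -0.01   -0.02]
  [ -0.12   -0.11   -0.05    0.89   -0.06]
  [ -0.05   -0.15   -0.02   -0.06    0.93]
Leontief inverse L = M⁻¹:
  [  1.1563    0.1707    0.1562    0.1982    0.2100]
  [  0.0912    1.1529    0.1398    0.1106    0.0744]
  [  0.0825    0.0786    1.0836    0.0332    0.0421]
  [  0.1779    0.1840    0.1033    1.1729    0.1145]
  [  0.0901    0.2087    0.0609    0.1049    1.1069]
Total output x = L · d:
  x_0 = 1.1563·10 + 0.1707·35 + 0.1562·7 + 0.1982·36 + 0.2100·55 = 37.3146
  x_1 = 0.0912·10 + 1.1529·35 + 0.1398·7 + 0.1106·36 + 0.0744·55 = 50.3192
  x_2 = 0.0825·10 + 0.0786·35 + 1.0836·7 + 0.0332·36 + 0.0421·55 = 14.6757
  x_3 = 0.1779·10 + 0.1840·35 + 0.1033·7 + 1.1729·36 + 0.1145·55 = 57.4649
  x_4 = 0.0901·10 + 0.2087·35 + 0.0609·7 + 0.1049·36 + 1.1069·55 = 73.2850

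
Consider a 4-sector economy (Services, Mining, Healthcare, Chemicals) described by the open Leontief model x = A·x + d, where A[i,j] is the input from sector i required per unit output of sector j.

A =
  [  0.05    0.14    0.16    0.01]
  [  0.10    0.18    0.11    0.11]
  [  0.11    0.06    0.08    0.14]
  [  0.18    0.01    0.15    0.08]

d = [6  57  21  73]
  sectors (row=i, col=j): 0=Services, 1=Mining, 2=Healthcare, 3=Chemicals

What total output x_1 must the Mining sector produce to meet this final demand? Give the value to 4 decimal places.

91.7869

Form M = I − A:
  [  0.95   -0.14   -0.16   -0.01]
  [ -0.10    0.82   -0.11   -0.11]
  [ -0.11   -0.06    0.92   -0.14]
  [ -0.18   -0.01   -0.15    0.92]
Leontief inverse L = M⁻¹:
  [  1.1149    0.2081    0.2305    0.0721]
  [  0.1942    1.2708    0.2162    0.1870]
  [  0.1840    0.1190    1.1647    0.1935]
  [  0.2502    0.0739    0.2374    1.1346]
Total output x = L · d:
  x_0 = 1.1149·6 + 0.2081·57 + 0.2305·21 + 0.0721·73 = 28.6534
  x_1 = 0.1942·6 + 1.2708·57 + 0.2162·21 + 0.1870·73 = 91.7869
  x_2 = 0.1840·6 + 0.1190·57 + 1.1647·21 + 0.1935·73 = 46.4707
  x_3 = 0.2502·6 + 0.0739·57 + 0.2374·21 + 1.1346·73 = 93.5284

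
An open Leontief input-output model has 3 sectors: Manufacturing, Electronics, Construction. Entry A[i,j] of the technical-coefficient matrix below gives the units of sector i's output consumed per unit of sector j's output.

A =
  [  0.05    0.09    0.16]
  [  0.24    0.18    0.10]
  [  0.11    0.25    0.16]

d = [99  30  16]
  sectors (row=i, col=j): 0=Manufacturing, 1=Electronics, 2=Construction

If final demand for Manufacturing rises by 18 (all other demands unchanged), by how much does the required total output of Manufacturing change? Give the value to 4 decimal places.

20.3396

Form M = I − A:
  [  0.95   -0.09   -0.16]
  [ -0.24    0.82   -0.10]
  [ -0.11   -0.25    0.84]
Leontief inverse L = M⁻¹:
  [  1.1300    0.1968    0.2387]
  [  0.3619    1.3285    0.2271]
  [  0.2557    0.4211    1.2893]
Total output x = L · d:
  x_0 = 1.1300·99 + 0.1968·30 + 0.2387·16 = 121.5901
  x_1 = 0.3619·99 + 1.3285·30 + 0.2271·16 = 79.3162
  x_2 = 0.2557·99 + 0.4211·30 + 1.2893·16 = 58.5761
Δx_0 = L[0,0] · Δd_0 = 1.1300 · 18 = 20.3396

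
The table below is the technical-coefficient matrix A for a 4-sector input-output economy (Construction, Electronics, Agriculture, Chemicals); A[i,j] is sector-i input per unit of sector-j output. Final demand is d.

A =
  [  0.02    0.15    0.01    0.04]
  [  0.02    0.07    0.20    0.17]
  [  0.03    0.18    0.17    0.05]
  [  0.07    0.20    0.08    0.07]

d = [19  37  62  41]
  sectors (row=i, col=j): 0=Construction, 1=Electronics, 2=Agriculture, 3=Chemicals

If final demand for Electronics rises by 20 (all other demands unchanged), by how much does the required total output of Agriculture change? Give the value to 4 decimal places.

5.6822

Form M = I − A:
  [  0.98   -0.15   -0.01   -0.04]
  [ -0.02    0.93   -0.20   -0.17]
  [ -0.03   -0.18    0.83   -0.05]
  [ -0.07   -0.20   -0.08    0.93]
Leontief inverse L = M⁻¹:
  [  1.0326    0.1979    0.0682    0.0842]
  [  0.0509    1.1948    0.3114    0.2373]
  [  0.0540    0.2841    1.2858    0.1234]
  [  0.0933    0.2963    0.1827    1.1433]
Total output x = L · d:
  x_0 = 1.0326·19 + 0.1979·37 + 0.0682·62 + 0.0842·41 = 34.6246
  x_1 = 0.0509·19 + 1.1948·37 + 0.3114·62 + 0.2373·41 = 74.2099
  x_2 = 0.0540·19 + 0.2841·37 + 1.2858·62 + 0.1234·41 = 96.3173
  x_3 = 0.0933·19 + 0.2963·37 + 0.1827·62 + 1.1433·41 = 70.9366
Δx_2 = L[2,1] · Δd_1 = 0.2841 · 20 = 5.6822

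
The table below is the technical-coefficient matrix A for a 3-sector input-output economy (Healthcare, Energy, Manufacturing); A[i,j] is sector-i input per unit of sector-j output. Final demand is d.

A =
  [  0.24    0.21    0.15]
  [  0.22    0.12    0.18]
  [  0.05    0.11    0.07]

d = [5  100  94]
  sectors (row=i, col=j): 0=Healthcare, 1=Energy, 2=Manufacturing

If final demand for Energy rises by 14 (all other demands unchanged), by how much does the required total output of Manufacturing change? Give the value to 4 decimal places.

2.3872

Form M = I − A:
  [  0.76   -0.21   -0.15]
  [ -0.22    0.88   -0.18]
  [ -0.05   -0.11    0.93]
Leontief inverse L = M⁻¹:
  [  1.4471    0.3838    0.3077]
  [  0.3871    1.2672    0.3077]
  [  0.1236    0.1705    1.1282]
Total output x = L · d:
  x_0 = 1.4471·5 + 0.3838·100 + 0.3077·94 = 74.5387
  x_1 = 0.3871·5 + 1.2672·100 + 0.3077·94 = 157.5776
  x_2 = 0.1236·5 + 0.1705·100 + 1.1282·94 = 123.7209
Δx_2 = L[2,1] · Δd_1 = 0.1705 · 14 = 2.3872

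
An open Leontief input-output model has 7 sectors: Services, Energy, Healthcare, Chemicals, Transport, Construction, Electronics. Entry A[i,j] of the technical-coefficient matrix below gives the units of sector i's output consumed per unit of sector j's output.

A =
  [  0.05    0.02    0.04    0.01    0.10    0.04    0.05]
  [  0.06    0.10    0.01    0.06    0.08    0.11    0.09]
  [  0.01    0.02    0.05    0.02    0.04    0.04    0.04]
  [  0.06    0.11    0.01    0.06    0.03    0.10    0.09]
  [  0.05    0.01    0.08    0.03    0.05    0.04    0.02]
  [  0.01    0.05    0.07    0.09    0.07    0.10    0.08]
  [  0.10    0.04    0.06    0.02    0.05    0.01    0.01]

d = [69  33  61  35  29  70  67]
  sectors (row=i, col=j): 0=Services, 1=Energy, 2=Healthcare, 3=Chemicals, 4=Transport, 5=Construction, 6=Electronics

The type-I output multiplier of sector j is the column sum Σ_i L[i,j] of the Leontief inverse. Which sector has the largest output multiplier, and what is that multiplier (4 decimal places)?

Construction (1.6883)

Form M = I − A:
  [  0.95   -0.02   -0.04   -0.01   -0.10   -0.04   -0.05]
  [ -0.06    0.90   -0.01   -0.06   -0.08   -0.11   -0.09]
  [ -0.01   -0.02    0.95   -0.02   -0.04   -0.04   -0.04]
  [ -0.06   -0.11   -0.01    0.94   -0.03   -0.10   -0.09]
  [ -0.05   -0.01   -0.08   -0.03    0.95   -0.04   -0.02]
  [ -0.01   -0.05   -0.07   -0.09   -0.07    0.90   -0.08]
  [ -0.10   -0.04   -0.06   -0.02   -0.05   -0.01    0.99]
Leontief inverse L = M⁻¹:
  [  1.0722    0.0367    0.0658    0.0269    0.1280    0.0645    0.0704]
  [  0.1019    1.1431    0.0491    0.0979    0.1314    0.1647    0.1359]
  [  0.0253    0.0349    1.0674    0.0340    0.0590    0.0599    0.0567]
  [  0.0991    0.1523    0.0435    1.0954    0.0779    0.1516    0.1340]
  [  0.0672    0.0267    0.1014    0.0459    1.0745    0.0641    0.0410]
  [  0.0453    0.0890    0.1059    0.1246    0.1117    1.1489    0.1211]
  [  0.1198    0.0573    0.0804    0.0344    0.0788    0.0347    1.0321]
Total output x = L · d:
  x_0 = 1.0722·69 + 0.0367·33 + 0.0658·61 + 0.0269·35 + 0.1280·29 + 0.0645·70 + 0.0704·67 = 93.0928
  x_1 = 0.1019·69 + 1.1431·33 + 0.0491·61 + 0.0979·35 + 0.1314·29 + 0.1647·70 + 0.1359·67 = 75.6184
  x_2 = 0.0253·69 + 0.0349·33 + 1.0674·61 + 0.0340·35 + 0.0590·29 + 0.0599·70 + 0.0567·67 = 78.9019
  x_3 = 0.0991·69 + 0.1523·33 + 0.0435·61 + 1.0954·35 + 0.0779·29 + 0.1516·70 + 0.1340·67 = 74.7032
  x_4 = 0.0672·69 + 0.0267·33 + 0.1014·61 + 0.0459·35 + 1.0745·29 + 0.0641·70 + 0.0410·67 = 51.6978
  x_5 = 0.0453·69 + 0.0890·33 + 0.1059·61 + 0.1246·35 + 0.1117·29 + 1.1489·70 + 0.1211·67 = 108.6532
  x_6 = 0.1198·69 + 0.0573·33 + 0.0804·61 + 0.0344·35 + 0.0788·29 + 0.0347·70 + 1.0321·67 = 90.1350
Output multipliers (column sums of L):
  Services: 1.5307
  Energy: 1.5401
  Healthcare: 1.5135
  Chemicals: 1.4591
  Transport: 1.6614
  Construction: 1.6883
  Electronics: 1.5912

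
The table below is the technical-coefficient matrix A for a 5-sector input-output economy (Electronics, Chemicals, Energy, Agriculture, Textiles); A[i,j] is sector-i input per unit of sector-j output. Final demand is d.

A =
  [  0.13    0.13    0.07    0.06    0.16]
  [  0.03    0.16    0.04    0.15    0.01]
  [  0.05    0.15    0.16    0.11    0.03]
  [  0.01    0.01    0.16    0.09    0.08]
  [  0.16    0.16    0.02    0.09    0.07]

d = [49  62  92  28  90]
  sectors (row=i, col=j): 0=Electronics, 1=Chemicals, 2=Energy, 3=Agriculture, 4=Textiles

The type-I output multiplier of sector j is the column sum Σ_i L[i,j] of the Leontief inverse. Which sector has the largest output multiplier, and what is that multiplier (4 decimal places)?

Form M = I − A:
  [  0.87   -0.13   -0.07   -0.06   -0.16]
  [ -0.03    0.84   -0.04   -0.15   -0.01]
  [ -0.05   -0.15    0.84   -0.11   -0.03]
  [ -0.01   -0.01   -0.16    0.91   -0.08]
  [ -0.16   -0.16   -0.02   -0.09    0.93]
Leontief inverse L = M⁻¹:
  [  1.2112    0.2600    0.1500    0.1636    0.2301]
  [  0.0597    1.2304    0.1074    0.2243    0.0463]
  [  0.0975    0.2560    1.2522    0.2077    0.0778]
  [  0.0509    0.0851    0.2312    1.1558    0.1166]
  [  0.2257    0.2702    0.0936    0.1831    1.1358]
Total output x = L · d:
  x_0 = 1.2112·49 + 0.2600·62 + 0.1500·92 + 0.1636·28 + 0.2301·90 = 114.5532
  x_1 = 0.0597·49 + 1.2304·62 + 0.1074·92 + 0.2243·28 + 0.0463·90 = 99.5306
  x_2 = 0.0975·49 + 0.2560·62 + 1.2522·92 + 0.2077·28 + 0.0778·90 = 148.6654
  x_3 = 0.0509·49 + 0.0851·62 + 0.2312·92 + 1.1558·28 + 0.1166·90 = 71.8991
  x_4 = 0.2257·49 + 0.2702·62 + 0.0936·92 + 0.1831·28 + 1.1358·90 = 143.7609
Output multipliers (column sums of L):
  Electronics: 1.6450
  Chemicals: 2.1016
  Energy: 1.8343
  Agriculture: 1.9344
  Textiles: 1.6064

Chemicals (2.1016)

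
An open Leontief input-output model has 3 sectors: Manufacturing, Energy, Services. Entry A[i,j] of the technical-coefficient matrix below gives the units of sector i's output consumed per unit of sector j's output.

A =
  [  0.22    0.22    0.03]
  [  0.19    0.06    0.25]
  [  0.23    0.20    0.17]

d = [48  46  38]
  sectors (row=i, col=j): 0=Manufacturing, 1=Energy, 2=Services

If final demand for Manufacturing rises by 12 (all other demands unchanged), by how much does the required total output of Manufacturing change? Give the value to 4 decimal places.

17.0281

Form M = I − A:
  [  0.78   -0.22   -0.03]
  [ -0.19    0.94   -0.25]
  [ -0.23   -0.20    0.83]
Leontief inverse L = M⁻¹:
  [  1.4190    0.3665    0.1617]
  [  0.4182    1.2447    0.3900]
  [  0.4940    0.4015    1.3436]
Total output x = L · d:
  x_0 = 1.4190·48 + 0.3665·46 + 0.1617·38 = 91.1156
  x_1 = 0.4182·48 + 1.2447·46 + 0.3900·38 = 92.1502
  x_2 = 0.4940·48 + 0.4015·46 + 1.3436·38 = 93.2369
Δx_0 = L[0,0] · Δd_0 = 1.4190 · 12 = 17.0281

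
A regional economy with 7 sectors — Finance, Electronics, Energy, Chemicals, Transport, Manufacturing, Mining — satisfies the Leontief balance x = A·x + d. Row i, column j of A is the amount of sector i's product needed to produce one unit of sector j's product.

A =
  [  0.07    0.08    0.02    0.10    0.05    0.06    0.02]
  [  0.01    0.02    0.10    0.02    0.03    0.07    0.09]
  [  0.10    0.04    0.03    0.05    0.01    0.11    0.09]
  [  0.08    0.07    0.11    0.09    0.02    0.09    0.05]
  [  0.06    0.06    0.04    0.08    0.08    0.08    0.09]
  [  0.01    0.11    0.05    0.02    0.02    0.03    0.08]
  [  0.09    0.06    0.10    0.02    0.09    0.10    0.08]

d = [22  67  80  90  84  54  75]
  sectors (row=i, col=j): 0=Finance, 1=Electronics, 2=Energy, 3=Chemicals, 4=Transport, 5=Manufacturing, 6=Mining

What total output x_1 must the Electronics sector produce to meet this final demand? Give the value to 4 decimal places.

Form M = I − A:
  [  0.93   -0.08   -0.02   -0.10   -0.05   -0.06   -0.02]
  [ -0.01    0.98   -0.10   -0.02   -0.03   -0.07   -0.09]
  [ -0.10   -0.04    0.97   -0.05   -0.01   -0.11   -0.09]
  [ -0.08   -0.07   -0.11    0.91   -0.02   -0.09   -0.05]
  [ -0.06   -0.06   -0.04   -0.08    0.92   -0.08   -0.09]
  [ -0.01   -0.11   -0.05   -0.02   -0.02    0.97   -0.08]
  [ -0.09   -0.06   -0.10   -0.02   -0.09   -0.10    0.92]
Leontief inverse L = M⁻¹:
  [  1.1085    0.1245    0.0674    0.1390    0.0771    0.1114    0.0677]
  [  0.0482    1.0583    0.1378    0.0466    0.0555    0.1179    0.1363]
  [  0.1424    0.0914    1.0778    0.0872    0.0416    0.1636    0.1405]
  [  0.1329    0.1265    0.1664    1.1359    0.0522    0.1575    0.1121]
  [  0.1110    0.1162    0.0978    0.1250    1.1186    0.1459    0.1523]
  [  0.0413    0.1410    0.0902    0.0428    0.0442    1.0742    0.1236]
  [  0.1453    0.1206    0.1557    0.0677    0.1311    0.1708    1.1485]
Total output x = L · d:
  x_0 = 1.1085·22 + 0.1245·67 + 0.0674·80 + 0.1390·90 + 0.0771·84 + 0.1114·54 + 0.0677·75 = 68.1938
  x_1 = 0.0482·22 + 1.0583·67 + 0.1378·80 + 0.0466·90 + 0.0555·84 + 0.1179·54 + 0.1363·75 = 108.4387
  x_2 = 0.1424·22 + 0.0914·67 + 1.0778·80 + 0.0872·90 + 0.0416·84 + 0.1636·54 + 0.1405·75 = 126.2031
  x_3 = 0.1329·22 + 0.1265·67 + 0.1664·80 + 1.1359·90 + 0.0522·84 + 0.1575·54 + 0.1121·75 = 148.2483
  x_4 = 0.1110·22 + 0.1162·67 + 0.0978·80 + 0.1250·90 + 1.1186·84 + 0.1459·54 + 0.1523·75 = 142.5607
  x_5 = 0.0413·22 + 0.1410·67 + 0.0902·80 + 0.0428·90 + 0.0442·84 + 1.0742·54 + 0.1236·75 = 92.4043
  x_6 = 0.1453·22 + 0.1206·67 + 0.1557·80 + 0.0677·90 + 0.1311·84 + 0.1708·54 + 1.1485·75 = 136.1956

108.4387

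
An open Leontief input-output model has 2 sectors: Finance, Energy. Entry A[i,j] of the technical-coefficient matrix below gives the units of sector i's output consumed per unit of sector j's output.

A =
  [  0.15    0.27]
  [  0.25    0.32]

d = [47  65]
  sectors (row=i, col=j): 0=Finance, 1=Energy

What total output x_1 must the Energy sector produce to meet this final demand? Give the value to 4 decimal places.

Form M = I − A:
  [  0.85   -0.27]
  [ -0.25    0.68]
Leontief inverse L = M⁻¹:
  [  1.3320    0.5289]
  [  0.4897    1.6650]
Total output x = L · d:
  x_0 = 1.3320·47 + 0.5289·65 = 96.9833
  x_1 = 0.4897·47 + 1.6650·65 = 131.2439

131.2439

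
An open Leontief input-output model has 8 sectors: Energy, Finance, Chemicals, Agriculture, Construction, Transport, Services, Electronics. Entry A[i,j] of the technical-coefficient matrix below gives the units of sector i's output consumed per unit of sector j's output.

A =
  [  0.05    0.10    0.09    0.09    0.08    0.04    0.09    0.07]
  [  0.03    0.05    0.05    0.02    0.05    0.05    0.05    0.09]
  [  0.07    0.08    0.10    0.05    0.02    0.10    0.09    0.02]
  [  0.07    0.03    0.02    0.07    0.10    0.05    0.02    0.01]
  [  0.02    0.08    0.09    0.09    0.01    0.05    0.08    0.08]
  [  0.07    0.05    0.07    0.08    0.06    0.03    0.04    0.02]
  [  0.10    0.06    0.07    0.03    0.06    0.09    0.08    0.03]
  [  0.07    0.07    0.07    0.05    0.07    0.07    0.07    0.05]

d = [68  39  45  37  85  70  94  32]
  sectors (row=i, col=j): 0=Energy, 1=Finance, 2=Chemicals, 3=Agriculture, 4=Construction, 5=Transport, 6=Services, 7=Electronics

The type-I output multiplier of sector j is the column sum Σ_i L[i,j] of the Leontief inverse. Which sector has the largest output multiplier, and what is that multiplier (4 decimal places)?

Form M = I − A:
  [  0.95   -0.10   -0.09   -0.09   -0.08   -0.04   -0.09   -0.07]
  [ -0.03    0.95   -0.05   -0.02   -0.05   -0.05   -0.05   -0.09]
  [ -0.07   -0.08    0.90   -0.05   -0.02   -0.10   -0.09   -0.02]
  [ -0.07   -0.03   -0.02    0.93   -0.10   -0.05   -0.02   -0.01]
  [ -0.02   -0.08   -0.09   -0.09    0.99   -0.05   -0.08   -0.08]
  [ -0.07   -0.05   -0.07   -0.08   -0.06    0.97   -0.04   -0.02]
  [ -0.10   -0.06   -0.07   -0.03   -0.06   -0.09    0.92   -0.03]
  [ -0.07   -0.07   -0.07   -0.05   -0.07   -0.07   -0.07    0.95]
Leontief inverse L = M⁻¹:
  [  1.1203    0.1750    0.1710    0.1571    0.1444    0.1128    0.1662    0.1242]
  [  0.0760    1.0998    0.1043    0.0638    0.0911    0.0969    0.1005    0.1255]
  [  0.1339    0.1460    1.1726    0.1091    0.0768    0.1627    0.1568    0.0644]
  [  0.1095    0.0765    0.0695    1.1169    0.1395    0.0896    0.0653    0.0442]
  [  0.0804    0.1392    0.1543    0.1426    1.0648    0.1103    0.1402    0.1203]
  [  0.1178    0.1028    0.1265    0.1295    0.1054    1.0789    0.0927    0.0570]
  [  0.1615    0.1279    0.1439    0.0915    0.1159    0.1509    1.1483    0.0772]
  [  0.1303    0.1360    0.1416    0.1099    0.1251    0.1309    0.1364    1.0969]
Total output x = L · d:
  x_0 = 1.1203·68 + 0.1750·39 + 0.1710·45 + 0.1571·37 + 0.1444·85 + 0.1128·70 + 0.1662·94 + 0.1242·32 = 136.2757
  x_1 = 0.0760·68 + 1.0998·39 + 0.1043·45 + 0.0638·37 + 0.0911·85 + 0.0969·70 + 0.1005·94 + 0.1255·32 = 83.1069
  x_2 = 0.1339·68 + 0.1460·39 + 1.1726·45 + 0.1091·37 + 0.0768·85 + 0.1627·70 + 0.1568·94 + 0.0644·32 = 106.3125
  x_3 = 0.1095·68 + 0.0765·39 + 0.0695·45 + 1.1169·37 + 0.1395·85 + 0.0896·70 + 0.0653·94 + 0.0442·32 = 80.5681
  x_4 = 0.0804·68 + 0.1392·39 + 0.1543·45 + 0.1426·37 + 1.0648·85 + 0.1103·70 + 0.1402·94 + 0.1203·32 = 138.3712
  x_5 = 0.1178·68 + 0.1028·39 + 0.1265·45 + 0.1295·37 + 0.1054·85 + 1.0789·70 + 0.0927·94 + 0.0570·32 = 117.5225
  x_6 = 0.1615·68 + 0.1279·39 + 0.1439·45 + 0.0915·37 + 0.1159·85 + 0.1509·70 + 1.1483·94 + 0.0772·32 = 156.6542
  x_7 = 0.1303·68 + 0.1360·39 + 0.1416·45 + 0.1099·37 + 0.1251·85 + 0.1309·70 + 0.1364·94 + 1.0969·32 = 92.3215
Output multipliers (column sums of L):
  Energy: 1.9297
  Finance: 2.0032
  Chemicals: 2.0837
  Agriculture: 1.9203
  Construction: 1.8629
  Transport: 1.9331
  Services: 2.0063
  Electronics: 1.7096

Chemicals (2.0837)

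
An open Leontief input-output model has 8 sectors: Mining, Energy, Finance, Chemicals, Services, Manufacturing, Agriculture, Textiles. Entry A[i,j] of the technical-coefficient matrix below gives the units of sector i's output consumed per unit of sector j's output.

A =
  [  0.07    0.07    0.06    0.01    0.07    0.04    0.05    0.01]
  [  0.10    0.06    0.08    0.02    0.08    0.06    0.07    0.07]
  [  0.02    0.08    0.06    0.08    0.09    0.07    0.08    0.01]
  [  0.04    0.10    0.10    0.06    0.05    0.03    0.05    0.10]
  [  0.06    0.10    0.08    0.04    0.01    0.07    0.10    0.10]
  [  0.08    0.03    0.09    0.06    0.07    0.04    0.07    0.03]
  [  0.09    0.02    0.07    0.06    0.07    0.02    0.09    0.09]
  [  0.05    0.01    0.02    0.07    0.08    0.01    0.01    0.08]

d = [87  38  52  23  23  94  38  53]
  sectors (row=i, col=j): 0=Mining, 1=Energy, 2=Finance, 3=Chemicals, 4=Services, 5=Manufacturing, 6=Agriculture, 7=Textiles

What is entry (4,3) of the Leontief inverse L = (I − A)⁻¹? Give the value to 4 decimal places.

Form M = I − A:
  [  0.93   -0.07   -0.06   -0.01   -0.07   -0.04   -0.05   -0.01]
  [ -0.10    0.94   -0.08   -0.02   -0.08   -0.06   -0.07   -0.07]
  [ -0.02   -0.08    0.94   -0.08   -0.09   -0.07   -0.08   -0.01]
  [ -0.04   -0.10   -0.10    0.94   -0.05   -0.03   -0.05   -0.10]
  [ -0.06   -0.10   -0.08   -0.04    0.99   -0.07   -0.10   -0.10]
  [ -0.08   -0.03   -0.09   -0.06   -0.07    0.96   -0.07   -0.03]
  [ -0.09   -0.02   -0.07   -0.06   -0.07   -0.02    0.91   -0.09]
  [ -0.05   -0.01   -0.02   -0.07   -0.08   -0.01   -0.01    0.92]
Leontief inverse L = M⁻¹:
  [  1.1186    0.1151    0.1117    0.0440    0.1174    0.0745    0.1018    0.0521]
  [  0.1653    1.1195    0.1487    0.0696    0.1468    0.1048    0.1377    0.1290]
  [  0.0826    0.1396    1.1309    0.1286    0.1507    0.1135    0.1479    0.0723]
  [  0.1022    0.1592    0.1674    1.1116    0.1178    0.0738    0.1141    0.1622]
  [  0.1286    0.1565    0.1504    0.0936    1.0832    0.1132    0.1670    0.1629]
  [  0.1354    0.0861    0.1530    0.1053    0.1281    1.0801    0.1314    0.0831]
  [  0.1488    0.0760    0.1333    0.1086    0.1319    0.0592    1.1513    0.1495]
  [  0.0864    0.0489    0.0612    0.1010    0.1172    0.0355    0.0474    1.1218]
Total output x = L · d:
  x_0 = 1.1186·87 + 0.1151·38 + 0.1117·52 + 0.0440·23 + 0.1174·23 + 0.0745·94 + 0.1018·38 + 0.0521·53 = 124.8418
  x_1 = 0.1653·87 + 1.1195·38 + 0.1487·52 + 0.0696·23 + 0.1468·23 + 0.1048·94 + 0.1377·38 + 0.1290·53 = 91.5501
  x_2 = 0.0826·87 + 0.1396·38 + 1.1309·52 + 0.1286·23 + 0.1507·23 + 0.1135·94 + 0.1479·38 + 0.0723·53 = 97.8392
  x_3 = 0.1022·87 + 0.1592·38 + 0.1674·52 + 1.1116·23 + 0.1178·23 + 0.0738·94 + 0.1141·38 + 0.1622·53 = 71.7961
  x_4 = 0.1286·87 + 0.1565·38 + 0.1504·52 + 0.0936·23 + 1.0832·23 + 0.1132·94 + 0.1670·38 + 0.1629·53 = 77.6437
  x_5 = 0.1354·87 + 0.0861·38 + 0.1530·52 + 0.1053·23 + 0.1281·23 + 1.0801·94 + 0.1314·38 + 0.0831·53 = 139.3074
  x_6 = 0.1488·87 + 0.0760·38 + 0.1333·52 + 0.1086·23 + 0.1319·23 + 0.0592·94 + 1.1513·38 + 0.1495·53 = 85.5386
  x_7 = 0.0864·87 + 0.0489·38 + 0.0612·52 + 0.1010·23 + 0.1172·23 + 0.0355·94 + 0.0474·38 + 1.1218·53 = 82.1740

L[4,3] = 0.0936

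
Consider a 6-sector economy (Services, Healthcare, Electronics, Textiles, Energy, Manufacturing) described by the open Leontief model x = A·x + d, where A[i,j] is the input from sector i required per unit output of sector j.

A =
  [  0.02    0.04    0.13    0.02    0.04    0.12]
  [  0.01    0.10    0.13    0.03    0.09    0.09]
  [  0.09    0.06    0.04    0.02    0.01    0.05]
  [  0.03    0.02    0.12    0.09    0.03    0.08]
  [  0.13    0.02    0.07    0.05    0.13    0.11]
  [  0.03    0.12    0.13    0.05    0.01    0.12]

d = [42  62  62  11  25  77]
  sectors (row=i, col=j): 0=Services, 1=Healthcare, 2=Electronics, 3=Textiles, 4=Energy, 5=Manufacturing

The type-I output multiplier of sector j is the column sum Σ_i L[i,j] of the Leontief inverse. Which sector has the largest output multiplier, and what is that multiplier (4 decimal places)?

Electronics (2.0176)

Form M = I − A:
  [  0.98   -0.04   -0.13   -0.02   -0.04   -0.12]
  [ -0.01    0.90   -0.13   -0.03   -0.09   -0.09]
  [ -0.09   -0.06    0.96   -0.02   -0.01   -0.05]
  [ -0.03   -0.02   -0.12    0.91   -0.03   -0.08]
  [ -0.13   -0.02   -0.07   -0.05    0.87   -0.11]
  [ -0.03   -0.12   -0.13   -0.05   -0.01    0.88]
Leontief inverse L = M⁻¹:
  [  1.0535    0.0850    0.1878    0.0431    0.0629    0.1748]
  [  0.0539    1.1522    0.2014    0.0593    0.1278    0.1580]
  [  0.1087    0.0912    1.0879    0.0360    0.0292    0.0929]
  [  0.0619    0.0581    0.1774    1.1161    0.0509    0.1323]
  [  0.1792    0.0723    0.1565    0.0849    1.1721    0.1950]
  [  0.0649    0.1776    0.2065    0.0793    0.0401    1.1873]
Total output x = L · d:
  x_0 = 1.0535·42 + 0.0850·62 + 0.1878·62 + 0.0431·11 + 0.0629·25 + 0.1748·77 = 76.6724
  x_1 = 0.0539·42 + 1.1522·62 + 0.2014·62 + 0.0593·11 + 0.1278·25 + 0.1580·77 = 102.2001
  x_2 = 0.1087·42 + 0.0912·62 + 1.0879·62 + 0.0360·11 + 0.0292·25 + 0.0929·77 = 85.9507
  x_3 = 0.0619·42 + 0.0581·62 + 0.1774·62 + 1.1161·11 + 0.0509·25 + 0.1323·77 = 40.9383
  x_4 = 0.1792·42 + 0.0723·62 + 0.1565·62 + 0.0849·11 + 1.1721·25 + 0.1950·77 = 66.9617
  x_5 = 0.0649·42 + 0.1776·62 + 0.2065·62 + 0.0793·11 + 0.0401·25 + 1.1873·77 = 119.8344
Output multipliers (column sums of L):
  Services: 1.5220
  Healthcare: 1.6364
  Electronics: 2.0176
  Textiles: 1.4187
  Energy: 1.4831
  Manufacturing: 1.9403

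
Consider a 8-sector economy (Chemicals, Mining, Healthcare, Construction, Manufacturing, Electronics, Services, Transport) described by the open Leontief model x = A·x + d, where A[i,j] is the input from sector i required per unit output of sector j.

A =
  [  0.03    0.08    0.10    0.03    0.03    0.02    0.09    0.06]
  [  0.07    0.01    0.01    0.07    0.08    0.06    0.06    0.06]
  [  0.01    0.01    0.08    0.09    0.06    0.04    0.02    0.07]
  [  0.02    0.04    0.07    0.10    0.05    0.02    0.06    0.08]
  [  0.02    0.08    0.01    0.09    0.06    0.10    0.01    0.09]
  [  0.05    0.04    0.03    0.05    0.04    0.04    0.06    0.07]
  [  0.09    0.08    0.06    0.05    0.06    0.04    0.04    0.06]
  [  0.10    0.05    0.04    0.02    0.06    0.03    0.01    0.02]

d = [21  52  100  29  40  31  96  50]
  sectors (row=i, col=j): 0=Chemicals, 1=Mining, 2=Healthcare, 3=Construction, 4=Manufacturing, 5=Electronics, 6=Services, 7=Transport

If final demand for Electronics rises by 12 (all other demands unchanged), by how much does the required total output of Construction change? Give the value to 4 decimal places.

Form M = I − A:
  [  0.97   -0.08   -0.10   -0.03   -0.03   -0.02   -0.09   -0.06]
  [ -0.07    0.99   -0.01   -0.07   -0.08   -0.06   -0.06   -0.06]
  [ -0.01   -0.01    0.92   -0.09   -0.06   -0.04   -0.02   -0.07]
  [ -0.02   -0.04   -0.07    0.90   -0.05   -0.02   -0.06   -0.08]
  [ -0.02   -0.08   -0.01   -0.09    0.94   -0.10   -0.01   -0.09]
  [ -0.05   -0.04   -0.03   -0.05   -0.04    0.96   -0.06   -0.07]
  [ -0.09   -0.08   -0.06   -0.05   -0.06   -0.04    0.96   -0.06]
  [ -0.10   -0.05   -0.04   -0.02   -0.06   -0.03   -0.01    0.98]
Leontief inverse L = M⁻¹:
  [  1.0686    0.1140    0.1383    0.0776    0.0735    0.0528    0.1202    0.1065]
  [  0.1052    1.0497    0.0464    0.1142    0.1183    0.0916    0.0916    0.1064]
  [  0.0381    0.0394    1.1127    0.1338    0.0955    0.0677    0.0440    0.1114]
  [  0.0563    0.0753    0.1085    1.1496    0.0923    0.0517    0.0896    0.1273]
  [  0.0597    0.1160    0.0436    0.1387    1.1031    0.1343    0.0437    0.1388]
  [  0.0838    0.0729    0.0628    0.0889    0.0757    1.0674    0.0879    0.1099]
  [  0.1293    0.1198    0.1017    0.1008    0.1053    0.0758    1.0767    0.1117]
  [  0.1246    0.0789    0.0697    0.0549    0.0902    0.0555    0.0369    1.0568]
Total output x = L · d:
  x_0 = 1.0686·21 + 0.1140·52 + 0.1383·100 + 0.0776·29 + 0.0735·40 + 0.0528·31 + 0.1202·96 + 0.1065·50 = 65.8894
  x_1 = 0.1052·21 + 1.0497·52 + 0.0464·100 + 0.1142·29 + 0.1183·40 + 0.0916·31 + 0.0916·96 + 0.1064·50 = 86.4298
  x_2 = 0.0381·21 + 0.0394·52 + 1.1127·100 + 0.1338·29 + 0.0955·40 + 0.0677·31 + 0.0440·96 + 0.1114·50 = 133.7037
  x_3 = 0.0563·21 + 0.0753·52 + 0.1085·100 + 1.1496·29 + 0.0923·40 + 0.0517·31 + 0.0896·96 + 0.1273·50 = 69.5458
  x_4 = 0.0597·21 + 0.1160·52 + 0.0436·100 + 0.1387·29 + 1.1031·40 + 0.1343·31 + 0.0437·96 + 0.1388·50 = 75.0859
  x_5 = 0.0838·21 + 0.0729·52 + 0.0628·100 + 0.0889·29 + 0.0757·40 + 1.0674·31 + 0.0879·96 + 0.1099·50 = 64.4654
  x_6 = 0.1293·21 + 0.1198·52 + 0.1017·100 + 0.1008·29 + 0.1053·40 + 0.0758·31 + 1.0767·96 + 0.1117·50 = 137.5500
  x_7 = 0.1246·21 + 0.0789·52 + 0.0697·100 + 0.0549·29 + 0.0902·40 + 0.0555·31 + 0.0369·96 + 1.0568·50 = 77.0042
Δx_3 = L[3,5] · Δd_5 = 0.0517 · 12 = 0.6201

0.6201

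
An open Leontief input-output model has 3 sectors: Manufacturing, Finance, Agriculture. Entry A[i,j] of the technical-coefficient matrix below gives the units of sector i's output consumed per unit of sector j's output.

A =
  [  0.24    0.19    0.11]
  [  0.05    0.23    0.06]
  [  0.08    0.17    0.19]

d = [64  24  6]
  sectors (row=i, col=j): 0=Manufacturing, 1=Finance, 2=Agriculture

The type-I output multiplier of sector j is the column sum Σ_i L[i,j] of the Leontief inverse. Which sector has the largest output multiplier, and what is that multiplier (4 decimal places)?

Form M = I − A:
  [  0.76   -0.19   -0.11]
  [ -0.05    0.77   -0.06]
  [ -0.08   -0.17    0.81]
Leontief inverse L = M⁻¹:
  [  1.3635    0.3836    0.2136]
  [  0.1007    1.3486    0.1136]
  [  0.1558    0.3209    1.2795]
Total output x = L · d:
  x_0 = 1.3635·64 + 0.3836·24 + 0.2136·6 = 97.7526
  x_1 = 0.1007·64 + 1.3486·24 + 0.1136·6 = 39.4918
  x_2 = 0.1558·64 + 0.3209·24 + 1.2795·6 = 25.3504
Output multipliers (column sums of L):
  Manufacturing: 1.6200
  Finance: 2.0532
  Agriculture: 1.6067

Finance (2.0532)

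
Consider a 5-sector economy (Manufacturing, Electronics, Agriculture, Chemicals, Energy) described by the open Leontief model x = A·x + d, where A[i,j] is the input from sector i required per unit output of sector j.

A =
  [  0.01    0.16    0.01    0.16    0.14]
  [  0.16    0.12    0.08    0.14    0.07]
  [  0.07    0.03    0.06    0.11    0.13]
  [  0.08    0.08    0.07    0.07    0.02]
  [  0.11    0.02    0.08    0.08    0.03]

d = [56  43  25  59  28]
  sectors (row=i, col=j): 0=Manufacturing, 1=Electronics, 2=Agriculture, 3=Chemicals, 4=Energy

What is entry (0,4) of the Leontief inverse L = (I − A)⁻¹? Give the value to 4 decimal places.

L[0,4] = 0.1879

Form M = I − A:
  [  0.99   -0.16   -0.01   -0.16   -0.14]
  [ -0.16    0.88   -0.08   -0.14   -0.07]
  [ -0.07   -0.03    0.94   -0.11   -0.13]
  [ -0.08   -0.08   -0.07    0.93   -0.02]
  [ -0.11   -0.02   -0.08   -0.08    0.97]
Leontief inverse L = M⁻¹:
  [  1.0922    0.2275    0.0653    0.2460    0.1879]
  [  0.2421    1.2113    0.1369    0.2527    0.1459]
  [  0.1247    0.0804    1.1002    0.1787    0.1749]
  [  0.1274    0.1313    0.1026    1.1347    0.0650]
  [  0.1496    0.0682    0.1094    0.1414    1.0750]
Total output x = L · d:
  x_0 = 1.0922·56 + 0.2275·43 + 0.0653·25 + 0.2460·59 + 0.1879·28 = 92.3544
  x_1 = 0.2421·56 + 1.2113·43 + 0.1369·25 + 0.2527·59 + 0.1459·28 = 88.0652
  x_2 = 0.1247·56 + 0.0804·43 + 1.1002·25 + 0.1787·59 + 0.1749·28 = 53.3861
  x_3 = 0.1274·56 + 0.1313·43 + 0.1026·25 + 1.1347·59 + 0.0650·28 = 84.1080
  x_4 = 0.1496·56 + 0.0682·43 + 0.1094·25 + 0.1414·59 + 1.0750·28 = 52.4947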